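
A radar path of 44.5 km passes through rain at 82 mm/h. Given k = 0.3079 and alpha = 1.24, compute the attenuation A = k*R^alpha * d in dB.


gamma = 0.3079 * 82^1.24 = 72.700746 dB/km
A = 72.700746 * 44.5 = 3235.18 dB

3235.18 dB


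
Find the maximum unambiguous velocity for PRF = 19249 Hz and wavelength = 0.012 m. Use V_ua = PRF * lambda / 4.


V_ua = 19249 * 0.012 / 4 = 57.7 m/s

57.7 m/s


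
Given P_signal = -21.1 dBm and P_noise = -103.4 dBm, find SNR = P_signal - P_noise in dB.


SNR = -21.1 - (-103.4) = 82.3 dB

82.3 dB


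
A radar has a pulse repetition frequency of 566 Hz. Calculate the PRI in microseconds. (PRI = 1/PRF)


PRI = 1/566 = 0.0017667845 s = 1766.8 us

1766.8 us


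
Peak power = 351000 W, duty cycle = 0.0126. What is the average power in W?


P_avg = 351000 * 0.0126 = 4422.6 W

4422.6 W


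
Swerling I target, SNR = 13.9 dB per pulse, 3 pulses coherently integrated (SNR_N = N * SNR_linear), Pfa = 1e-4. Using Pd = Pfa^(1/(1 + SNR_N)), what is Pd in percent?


SNR_lin = 10^(13.9/10) = 24.54709
SNR_N = 3 * 24.54709 = 73.64127
1/(1 + SNR_N) = 1/74.64127 = 0.0133974
Pd = (1e-4)^0.0133974 = 0.88391
Pd = 88.4%

88.4%


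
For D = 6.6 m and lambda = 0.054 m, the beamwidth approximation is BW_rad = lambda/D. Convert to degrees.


BW_rad = 0.054 / 6.6 = 0.008182
BW_deg = 0.47 degrees

0.47 degrees


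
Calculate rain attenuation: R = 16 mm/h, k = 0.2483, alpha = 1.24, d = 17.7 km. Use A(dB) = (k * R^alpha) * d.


gamma = 0.2483 * 16^1.24 = 7.728327 dB/km
A = 7.728327 * 17.7 = 136.79 dB

136.79 dB


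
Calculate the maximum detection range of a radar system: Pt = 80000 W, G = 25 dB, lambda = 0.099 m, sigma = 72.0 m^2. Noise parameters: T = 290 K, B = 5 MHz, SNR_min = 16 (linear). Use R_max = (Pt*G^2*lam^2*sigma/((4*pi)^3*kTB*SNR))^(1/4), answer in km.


G_lin = 10^(25/10) = 316.227766
R^4 = 80000 * 316.227766^2 * 0.099^2 * 72.0 / ((4*pi)^3 * 1.38e-23 * 290 * 5000000.0 * 16)
R^4 = 8.88579e18 m^4
R_max = (8.88579e18)^(1/4) = 54597.7 m = 54.6 km

54.6 km


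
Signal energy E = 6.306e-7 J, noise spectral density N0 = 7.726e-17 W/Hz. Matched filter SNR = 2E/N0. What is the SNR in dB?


SNR_lin = 2 * 6.306e-7 / 7.726e-17 = 1.632e10
SNR_dB = 10*log10(1.632e10) = 102.1 dB

102.1 dB


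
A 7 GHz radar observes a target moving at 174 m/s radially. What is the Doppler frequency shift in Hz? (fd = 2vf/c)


fd = 2 * 174 * 7000000000.0 / 3e8 = 8120.0 Hz

8120.0 Hz


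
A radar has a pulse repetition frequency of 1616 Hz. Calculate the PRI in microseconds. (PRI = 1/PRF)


PRI = 1/1616 = 0.0006188119 s = 618.8 us

618.8 us


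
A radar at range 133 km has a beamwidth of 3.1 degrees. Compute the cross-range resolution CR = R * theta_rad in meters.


BW_rad = 0.054105207
CR = 133000 * 0.054105207 = 7196.0 m

7196.0 m


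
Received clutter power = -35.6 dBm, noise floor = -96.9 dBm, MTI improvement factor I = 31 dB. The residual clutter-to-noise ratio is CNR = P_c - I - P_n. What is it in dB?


CNR = -35.6 - 31 - (-96.9) = 30.3 dB

30.3 dB


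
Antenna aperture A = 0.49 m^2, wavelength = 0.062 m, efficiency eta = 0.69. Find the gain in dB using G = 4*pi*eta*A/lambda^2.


G_linear = 4*pi*0.69*0.49/0.062^2 = 1105.28
G_dB = 10*log10(1105.28) = 30.4 dB

30.4 dB


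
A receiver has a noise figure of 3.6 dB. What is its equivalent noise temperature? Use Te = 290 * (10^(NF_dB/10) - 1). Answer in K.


NF_lin = 10^(3.6/10) = 2.290868
Te = 290 * (2.290868 - 1) = 374.4 K

374.4 K


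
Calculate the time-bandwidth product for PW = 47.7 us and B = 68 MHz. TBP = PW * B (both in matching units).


TBP = 47.7 * 68 = 3243.6

3243.6


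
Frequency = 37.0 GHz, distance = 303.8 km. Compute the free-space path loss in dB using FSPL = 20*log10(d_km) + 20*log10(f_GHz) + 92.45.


20*log10(303.8) = 49.65
20*log10(37.0) = 31.36
FSPL = 173.5 dB

173.5 dB


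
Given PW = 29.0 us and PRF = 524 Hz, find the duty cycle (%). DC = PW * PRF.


DC = 29.0e-6 * 524 * 100 = 1.52%

1.52%


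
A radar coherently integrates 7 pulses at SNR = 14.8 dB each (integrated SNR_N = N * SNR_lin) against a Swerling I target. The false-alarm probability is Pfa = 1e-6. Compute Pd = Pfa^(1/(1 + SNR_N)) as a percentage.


SNR_lin = 10^(14.8/10) = 30.19952
SNR_N = 7 * 30.19952 = 211.39664
1/(1 + SNR_N) = 1/212.39664 = 0.0047082
Pd = (1e-6)^0.0047082 = 0.93702
Pd = 93.7%

93.7%


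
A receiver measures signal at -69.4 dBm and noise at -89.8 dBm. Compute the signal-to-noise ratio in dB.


SNR = -69.4 - (-89.8) = 20.4 dB

20.4 dB


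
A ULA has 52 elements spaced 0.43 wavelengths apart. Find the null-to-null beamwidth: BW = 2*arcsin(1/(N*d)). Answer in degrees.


1/(N*d) = 1/(52*0.43) = 0.044723
BW = 2*arcsin(0.044723) = 5.1 degrees

5.1 degrees


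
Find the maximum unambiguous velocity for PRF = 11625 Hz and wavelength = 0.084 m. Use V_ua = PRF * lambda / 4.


V_ua = 11625 * 0.084 / 4 = 244.1 m/s

244.1 m/s


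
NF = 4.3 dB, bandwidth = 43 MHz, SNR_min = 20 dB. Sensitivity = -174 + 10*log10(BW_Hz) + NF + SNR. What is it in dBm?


10*log10(43000000.0) = 76.33
S = -174 + 76.33 + 4.3 + 20 = -73.4 dBm

-73.4 dBm


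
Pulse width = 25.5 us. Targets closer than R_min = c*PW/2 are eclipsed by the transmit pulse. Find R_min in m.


R_min = 3e8 * 25.5e-6 / 2 = 3825.0 m

3825.0 m


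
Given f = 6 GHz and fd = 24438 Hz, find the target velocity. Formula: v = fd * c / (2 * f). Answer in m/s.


v = 24438 * 3e8 / (2 * 6000000000.0) = 611.0 m/s

611.0 m/s


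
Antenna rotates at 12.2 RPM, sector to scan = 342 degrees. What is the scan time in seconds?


t = 342 / (12.2 * 360) * 60 = 4.67 s

4.67 s


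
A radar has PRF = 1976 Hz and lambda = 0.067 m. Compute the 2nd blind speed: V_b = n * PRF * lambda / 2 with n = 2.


V_blind = 2 * 1976 * 0.067 / 2 = 132.4 m/s

132.4 m/s


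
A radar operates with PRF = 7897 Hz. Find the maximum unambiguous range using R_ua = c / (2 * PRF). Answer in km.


R_ua = 3e8 / (2 * 7897) = 18994.6 m = 19.0 km

19.0 km


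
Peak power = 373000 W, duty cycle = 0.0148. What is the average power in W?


P_avg = 373000 * 0.0148 = 5520.4 W

5520.4 W


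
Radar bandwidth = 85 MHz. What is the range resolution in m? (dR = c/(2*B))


dR = 3e8 / (2 * 85000000.0) = 1.76 m

1.76 m


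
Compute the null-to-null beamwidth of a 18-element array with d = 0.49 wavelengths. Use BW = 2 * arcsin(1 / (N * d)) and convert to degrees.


1/(N*d) = 1/(18*0.49) = 0.113379
BW = 2*arcsin(0.113379) = 13.0 degrees

13.0 degrees


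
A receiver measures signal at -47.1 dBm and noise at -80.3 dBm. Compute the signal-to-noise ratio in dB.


SNR = -47.1 - (-80.3) = 33.2 dB

33.2 dB


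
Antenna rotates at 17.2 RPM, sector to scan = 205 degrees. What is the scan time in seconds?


t = 205 / (17.2 * 360) * 60 = 1.99 s

1.99 s


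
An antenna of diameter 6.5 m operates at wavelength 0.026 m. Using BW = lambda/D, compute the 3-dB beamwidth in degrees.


BW_rad = 0.026 / 6.5 = 0.004
BW_deg = 0.23 degrees

0.23 degrees


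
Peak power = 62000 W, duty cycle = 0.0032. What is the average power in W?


P_avg = 62000 * 0.0032 = 198.4 W

198.4 W


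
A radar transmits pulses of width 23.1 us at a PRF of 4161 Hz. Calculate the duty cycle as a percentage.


DC = 23.1e-6 * 4161 * 100 = 9.61%

9.61%


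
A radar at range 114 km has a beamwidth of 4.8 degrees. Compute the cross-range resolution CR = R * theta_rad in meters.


BW_rad = 0.083775804
CR = 114000 * 0.083775804 = 9550.4 m

9550.4 m


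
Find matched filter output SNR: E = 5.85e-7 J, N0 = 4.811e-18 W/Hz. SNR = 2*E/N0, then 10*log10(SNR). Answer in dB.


SNR_lin = 2 * 5.85e-7 / 4.811e-18 = 2.432e11
SNR_dB = 10*log10(2.432e11) = 113.9 dB

113.9 dB


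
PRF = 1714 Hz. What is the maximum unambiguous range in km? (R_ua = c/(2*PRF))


R_ua = 3e8 / (2 * 1714) = 87514.6 m = 87.5 km

87.5 km


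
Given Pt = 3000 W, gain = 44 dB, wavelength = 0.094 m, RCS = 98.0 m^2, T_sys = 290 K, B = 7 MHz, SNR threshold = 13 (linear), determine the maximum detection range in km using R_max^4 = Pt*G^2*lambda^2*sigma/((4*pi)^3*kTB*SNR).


G_lin = 10^(44/10) = 25118.864315
R^4 = 3000 * 25118.864315^2 * 0.094^2 * 98.0 / ((4*pi)^3 * 1.38e-23 * 290 * 7000000.0 * 13)
R^4 = 2.26806e21 m^4
R_max = (2.26806e21)^(1/4) = 218229.6 m = 218.2 km

218.2 km


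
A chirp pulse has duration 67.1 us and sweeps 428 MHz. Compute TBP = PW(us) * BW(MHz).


TBP = 67.1 * 428 = 28718.8

28718.8


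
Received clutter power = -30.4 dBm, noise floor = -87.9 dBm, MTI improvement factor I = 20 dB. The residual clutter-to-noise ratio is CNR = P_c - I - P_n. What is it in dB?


CNR = -30.4 - 20 - (-87.9) = 37.5 dB

37.5 dB


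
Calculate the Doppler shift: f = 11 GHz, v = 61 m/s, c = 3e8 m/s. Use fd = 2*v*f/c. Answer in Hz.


fd = 2 * 61 * 11000000000.0 / 3e8 = 4473.3 Hz

4473.3 Hz


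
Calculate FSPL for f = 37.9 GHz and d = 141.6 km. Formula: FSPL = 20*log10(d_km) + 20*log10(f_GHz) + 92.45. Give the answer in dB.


20*log10(141.6) = 43.02
20*log10(37.9) = 31.57
FSPL = 167.0 dB

167.0 dB


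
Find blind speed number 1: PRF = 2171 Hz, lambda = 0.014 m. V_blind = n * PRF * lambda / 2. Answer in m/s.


V_blind = 1 * 2171 * 0.014 / 2 = 15.2 m/s

15.2 m/s


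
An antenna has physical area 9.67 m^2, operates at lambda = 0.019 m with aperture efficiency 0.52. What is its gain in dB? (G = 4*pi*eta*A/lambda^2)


G_linear = 4*pi*0.52*9.67/0.019^2 = 175038.06
G_dB = 10*log10(175038.06) = 52.4 dB

52.4 dB


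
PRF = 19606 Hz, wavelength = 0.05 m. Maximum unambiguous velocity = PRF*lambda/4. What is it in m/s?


V_ua = 19606 * 0.05 / 4 = 245.1 m/s

245.1 m/s


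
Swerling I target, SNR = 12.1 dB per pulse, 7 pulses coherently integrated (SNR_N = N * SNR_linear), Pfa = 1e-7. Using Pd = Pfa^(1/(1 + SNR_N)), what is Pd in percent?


SNR_lin = 10^(12.1/10) = 16.2181
SNR_N = 7 * 16.2181 = 113.5267
1/(1 + SNR_N) = 1/114.5267 = 0.0087316
Pd = (1e-7)^0.0087316 = 0.86872
Pd = 86.9%

86.9%


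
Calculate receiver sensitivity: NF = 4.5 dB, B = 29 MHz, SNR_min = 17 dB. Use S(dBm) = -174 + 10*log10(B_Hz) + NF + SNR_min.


10*log10(29000000.0) = 74.62
S = -174 + 74.62 + 4.5 + 17 = -77.9 dBm

-77.9 dBm


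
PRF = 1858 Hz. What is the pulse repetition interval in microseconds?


PRI = 1/1858 = 0.0005382131 s = 538.2 us

538.2 us


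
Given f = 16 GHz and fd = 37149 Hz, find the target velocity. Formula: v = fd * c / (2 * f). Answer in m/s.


v = 37149 * 3e8 / (2 * 16000000000.0) = 348.3 m/s

348.3 m/s


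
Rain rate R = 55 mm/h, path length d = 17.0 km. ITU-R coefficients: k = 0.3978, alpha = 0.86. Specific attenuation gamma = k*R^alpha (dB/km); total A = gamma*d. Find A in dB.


gamma = 0.3978 * 55^0.86 = 12.484659 dB/km
A = 12.484659 * 17.0 = 212.24 dB

212.24 dB


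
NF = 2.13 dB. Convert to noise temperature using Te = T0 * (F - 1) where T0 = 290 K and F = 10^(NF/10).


NF_lin = 10^(2.13/10) = 1.633052
Te = 290 * (1.633052 - 1) = 183.6 K

183.6 K


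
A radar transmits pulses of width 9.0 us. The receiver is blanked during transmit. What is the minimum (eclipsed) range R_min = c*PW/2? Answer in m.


R_min = 3e8 * 9.0e-6 / 2 = 1350.0 m

1350.0 m


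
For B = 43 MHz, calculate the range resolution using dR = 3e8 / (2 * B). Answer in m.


dR = 3e8 / (2 * 43000000.0) = 3.49 m

3.49 m


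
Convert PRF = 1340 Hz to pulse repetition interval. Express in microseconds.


PRI = 1/1340 = 0.0007462687 s = 746.3 us

746.3 us


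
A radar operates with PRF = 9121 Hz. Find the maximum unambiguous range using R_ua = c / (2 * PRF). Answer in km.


R_ua = 3e8 / (2 * 9121) = 16445.6 m = 16.4 km

16.4 km


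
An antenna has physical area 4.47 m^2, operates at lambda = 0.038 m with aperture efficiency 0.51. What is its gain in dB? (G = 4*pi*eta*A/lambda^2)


G_linear = 4*pi*0.51*4.47/0.038^2 = 19839.03
G_dB = 10*log10(19839.03) = 43.0 dB

43.0 dB


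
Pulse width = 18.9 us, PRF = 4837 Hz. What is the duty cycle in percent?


DC = 18.9e-6 * 4837 * 100 = 9.14%

9.14%


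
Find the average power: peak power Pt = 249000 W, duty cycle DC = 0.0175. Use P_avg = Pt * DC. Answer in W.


P_avg = 249000 * 0.0175 = 4357.5 W

4357.5 W


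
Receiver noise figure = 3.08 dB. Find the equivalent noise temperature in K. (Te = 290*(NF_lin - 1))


NF_lin = 10^(3.08/10) = 2.032357
Te = 290 * (2.032357 - 1) = 299.4 K

299.4 K


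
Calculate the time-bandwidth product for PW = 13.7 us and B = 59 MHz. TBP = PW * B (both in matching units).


TBP = 13.7 * 59 = 808.3

808.3


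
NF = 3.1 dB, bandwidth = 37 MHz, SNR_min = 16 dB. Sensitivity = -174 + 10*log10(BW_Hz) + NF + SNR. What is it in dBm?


10*log10(37000000.0) = 75.68
S = -174 + 75.68 + 3.1 + 16 = -79.2 dBm

-79.2 dBm


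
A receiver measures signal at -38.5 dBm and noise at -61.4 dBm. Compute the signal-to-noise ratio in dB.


SNR = -38.5 - (-61.4) = 22.9 dB

22.9 dB


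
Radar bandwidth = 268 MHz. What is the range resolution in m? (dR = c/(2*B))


dR = 3e8 / (2 * 268000000.0) = 0.56 m

0.56 m


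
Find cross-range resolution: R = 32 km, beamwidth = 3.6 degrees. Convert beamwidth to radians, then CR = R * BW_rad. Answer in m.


BW_rad = 0.062831853
CR = 32000 * 0.062831853 = 2010.6 m

2010.6 m


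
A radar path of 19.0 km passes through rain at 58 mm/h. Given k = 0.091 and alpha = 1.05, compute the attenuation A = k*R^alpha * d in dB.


gamma = 0.091 * 58^1.05 = 6.466076 dB/km
A = 6.466076 * 19.0 = 122.86 dB

122.86 dB


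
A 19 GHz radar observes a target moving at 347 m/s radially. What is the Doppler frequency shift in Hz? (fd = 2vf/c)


fd = 2 * 347 * 19000000000.0 / 3e8 = 43953.3 Hz

43953.3 Hz


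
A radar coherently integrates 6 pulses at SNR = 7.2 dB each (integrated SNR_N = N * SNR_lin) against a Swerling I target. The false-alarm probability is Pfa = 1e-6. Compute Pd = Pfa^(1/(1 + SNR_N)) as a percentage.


SNR_lin = 10^(7.2/10) = 5.24807
SNR_N = 6 * 5.24807 = 31.48842
1/(1 + SNR_N) = 1/32.48842 = 0.0307802
Pd = (1e-6)^0.0307802 = 0.65361
Pd = 65.4%

65.4%


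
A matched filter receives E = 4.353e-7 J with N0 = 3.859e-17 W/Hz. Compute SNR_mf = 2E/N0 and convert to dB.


SNR_lin = 2 * 4.353e-7 / 3.859e-17 = 2.256e10
SNR_dB = 10*log10(2.256e10) = 103.5 dB

103.5 dB


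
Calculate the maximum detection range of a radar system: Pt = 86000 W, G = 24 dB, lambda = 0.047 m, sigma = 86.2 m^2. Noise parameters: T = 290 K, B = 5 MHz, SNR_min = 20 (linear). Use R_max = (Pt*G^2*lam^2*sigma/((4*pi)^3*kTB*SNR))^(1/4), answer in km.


G_lin = 10^(24/10) = 251.188643
R^4 = 86000 * 251.188643^2 * 0.047^2 * 86.2 / ((4*pi)^3 * 1.38e-23 * 290 * 5000000.0 * 20)
R^4 = 1.30105e18 m^4
R_max = (1.30105e18)^(1/4) = 33773.3 m = 33.8 km

33.8 km


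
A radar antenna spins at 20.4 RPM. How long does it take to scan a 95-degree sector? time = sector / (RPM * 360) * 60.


t = 95 / (20.4 * 360) * 60 = 0.78 s

0.78 s


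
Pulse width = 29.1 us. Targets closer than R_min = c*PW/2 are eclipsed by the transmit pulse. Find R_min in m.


R_min = 3e8 * 29.1e-6 / 2 = 4365.0 m

4365.0 m


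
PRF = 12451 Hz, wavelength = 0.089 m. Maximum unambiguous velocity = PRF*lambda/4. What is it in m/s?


V_ua = 12451 * 0.089 / 4 = 277.0 m/s

277.0 m/s


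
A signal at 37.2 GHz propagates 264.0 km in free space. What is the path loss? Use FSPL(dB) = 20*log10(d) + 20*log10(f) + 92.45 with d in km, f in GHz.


20*log10(264.0) = 48.43
20*log10(37.2) = 31.41
FSPL = 172.3 dB

172.3 dB


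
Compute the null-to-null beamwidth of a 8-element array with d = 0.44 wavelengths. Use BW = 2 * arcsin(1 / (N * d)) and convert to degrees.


1/(N*d) = 1/(8*0.44) = 0.284091
BW = 2*arcsin(0.284091) = 33.0 degrees

33.0 degrees


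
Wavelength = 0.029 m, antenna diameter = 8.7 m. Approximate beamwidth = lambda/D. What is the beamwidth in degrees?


BW_rad = 0.029 / 8.7 = 0.003333
BW_deg = 0.19 degrees

0.19 degrees


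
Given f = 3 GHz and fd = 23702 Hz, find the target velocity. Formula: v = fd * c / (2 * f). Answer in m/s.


v = 23702 * 3e8 / (2 * 3000000000.0) = 1185.1 m/s

1185.1 m/s


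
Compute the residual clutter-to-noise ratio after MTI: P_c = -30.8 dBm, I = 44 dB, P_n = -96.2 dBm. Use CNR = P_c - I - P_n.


CNR = -30.8 - 44 - (-96.2) = 21.4 dB

21.4 dB


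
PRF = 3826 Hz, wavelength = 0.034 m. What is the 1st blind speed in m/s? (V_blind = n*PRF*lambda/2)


V_blind = 1 * 3826 * 0.034 / 2 = 65.0 m/s

65.0 m/s


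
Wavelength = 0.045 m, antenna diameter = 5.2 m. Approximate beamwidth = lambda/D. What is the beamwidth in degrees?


BW_rad = 0.045 / 5.2 = 0.008654
BW_deg = 0.5 degrees

0.5 degrees


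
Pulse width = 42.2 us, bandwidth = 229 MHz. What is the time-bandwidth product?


TBP = 42.2 * 229 = 9663.8

9663.8


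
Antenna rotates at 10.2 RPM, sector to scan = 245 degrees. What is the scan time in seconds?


t = 245 / (10.2 * 360) * 60 = 4.0 s

4.0 s


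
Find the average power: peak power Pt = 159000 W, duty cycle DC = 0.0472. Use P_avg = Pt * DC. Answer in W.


P_avg = 159000 * 0.0472 = 7504.8 W

7504.8 W


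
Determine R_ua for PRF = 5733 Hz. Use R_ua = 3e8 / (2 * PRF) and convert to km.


R_ua = 3e8 / (2 * 5733) = 26164.3 m = 26.2 km

26.2 km


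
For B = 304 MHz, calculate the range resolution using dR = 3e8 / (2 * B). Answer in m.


dR = 3e8 / (2 * 304000000.0) = 0.49 m

0.49 m


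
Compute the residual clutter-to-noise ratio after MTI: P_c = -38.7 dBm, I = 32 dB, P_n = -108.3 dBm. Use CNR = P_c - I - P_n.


CNR = -38.7 - 32 - (-108.3) = 37.6 dB

37.6 dB


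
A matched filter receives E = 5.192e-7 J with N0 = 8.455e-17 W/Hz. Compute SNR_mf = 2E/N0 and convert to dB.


SNR_lin = 2 * 5.192e-7 / 8.455e-17 = 1.228e10
SNR_dB = 10*log10(1.228e10) = 100.9 dB

100.9 dB


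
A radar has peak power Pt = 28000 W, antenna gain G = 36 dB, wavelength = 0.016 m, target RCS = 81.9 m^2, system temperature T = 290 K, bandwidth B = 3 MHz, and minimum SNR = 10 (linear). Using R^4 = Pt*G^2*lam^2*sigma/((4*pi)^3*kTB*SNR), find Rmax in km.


G_lin = 10^(36/10) = 3981.071706
R^4 = 28000 * 3981.071706^2 * 0.016^2 * 81.9 / ((4*pi)^3 * 1.38e-23 * 290 * 3000000.0 * 10)
R^4 = 3.9053e19 m^4
R_max = (3.9053e19)^(1/4) = 79052.1 m = 79.1 km

79.1 km


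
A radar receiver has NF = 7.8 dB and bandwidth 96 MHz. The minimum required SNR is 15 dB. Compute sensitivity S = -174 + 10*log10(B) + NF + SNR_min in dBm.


10*log10(96000000.0) = 79.82
S = -174 + 79.82 + 7.8 + 15 = -71.4 dBm

-71.4 dBm


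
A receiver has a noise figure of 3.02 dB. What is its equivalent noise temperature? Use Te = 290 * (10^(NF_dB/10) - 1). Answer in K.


NF_lin = 10^(3.02/10) = 2.004472
Te = 290 * (2.004472 - 1) = 291.3 K

291.3 K


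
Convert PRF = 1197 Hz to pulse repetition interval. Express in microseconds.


PRI = 1/1197 = 0.0008354219 s = 835.4 us

835.4 us


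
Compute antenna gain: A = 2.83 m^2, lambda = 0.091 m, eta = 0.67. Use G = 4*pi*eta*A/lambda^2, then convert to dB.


G_linear = 4*pi*0.67*2.83/0.091^2 = 2877.32
G_dB = 10*log10(2877.32) = 34.6 dB

34.6 dB


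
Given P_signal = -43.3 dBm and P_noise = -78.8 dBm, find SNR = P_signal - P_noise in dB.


SNR = -43.3 - (-78.8) = 35.5 dB

35.5 dB


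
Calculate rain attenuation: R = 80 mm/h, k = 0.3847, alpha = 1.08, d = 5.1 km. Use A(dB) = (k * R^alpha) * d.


gamma = 0.3847 * 80^1.08 = 43.69778 dB/km
A = 43.69778 * 5.1 = 222.86 dB

222.86 dB


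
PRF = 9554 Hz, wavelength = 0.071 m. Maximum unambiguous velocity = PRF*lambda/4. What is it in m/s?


V_ua = 9554 * 0.071 / 4 = 169.6 m/s

169.6 m/s


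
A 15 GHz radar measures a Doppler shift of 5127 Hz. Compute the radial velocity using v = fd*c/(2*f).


v = 5127 * 3e8 / (2 * 15000000000.0) = 51.3 m/s

51.3 m/s


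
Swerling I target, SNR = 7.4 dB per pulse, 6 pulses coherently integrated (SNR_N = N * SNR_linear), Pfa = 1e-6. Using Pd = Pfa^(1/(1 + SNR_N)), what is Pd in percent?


SNR_lin = 10^(7.4/10) = 5.49541
SNR_N = 6 * 5.49541 = 32.97246
1/(1 + SNR_N) = 1/33.97246 = 0.0294356
Pd = (1e-6)^0.0294356 = 0.66587
Pd = 66.6%

66.6%


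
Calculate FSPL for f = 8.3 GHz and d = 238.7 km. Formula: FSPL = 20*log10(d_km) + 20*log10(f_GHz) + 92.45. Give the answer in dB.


20*log10(238.7) = 47.56
20*log10(8.3) = 18.38
FSPL = 158.4 dB

158.4 dB


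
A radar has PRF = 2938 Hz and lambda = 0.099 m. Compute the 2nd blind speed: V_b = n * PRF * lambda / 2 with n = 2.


V_blind = 2 * 2938 * 0.099 / 2 = 290.9 m/s

290.9 m/s


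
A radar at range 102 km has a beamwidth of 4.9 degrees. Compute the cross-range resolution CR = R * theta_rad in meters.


BW_rad = 0.085521133
CR = 102000 * 0.085521133 = 8723.2 m

8723.2 m


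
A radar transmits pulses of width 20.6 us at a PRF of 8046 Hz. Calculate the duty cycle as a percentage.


DC = 20.6e-6 * 8046 * 100 = 16.57%

16.57%


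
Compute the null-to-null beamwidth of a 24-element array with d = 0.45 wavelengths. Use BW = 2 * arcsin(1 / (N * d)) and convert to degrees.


1/(N*d) = 1/(24*0.45) = 0.092593
BW = 2*arcsin(0.092593) = 10.6 degrees

10.6 degrees


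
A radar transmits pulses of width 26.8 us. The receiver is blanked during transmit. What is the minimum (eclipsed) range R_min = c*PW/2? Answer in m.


R_min = 3e8 * 26.8e-6 / 2 = 4020.0 m

4020.0 m


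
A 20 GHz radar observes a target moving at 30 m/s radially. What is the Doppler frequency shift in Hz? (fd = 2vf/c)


fd = 2 * 30 * 20000000000.0 / 3e8 = 4000.0 Hz

4000.0 Hz


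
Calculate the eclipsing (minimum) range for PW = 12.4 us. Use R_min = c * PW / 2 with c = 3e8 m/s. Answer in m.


R_min = 3e8 * 12.4e-6 / 2 = 1860.0 m

1860.0 m


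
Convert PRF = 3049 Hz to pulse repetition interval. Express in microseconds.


PRI = 1/3049 = 0.0003279764 s = 328.0 us

328.0 us


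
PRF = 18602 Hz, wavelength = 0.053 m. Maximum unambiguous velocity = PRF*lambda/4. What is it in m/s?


V_ua = 18602 * 0.053 / 4 = 246.5 m/s

246.5 m/s


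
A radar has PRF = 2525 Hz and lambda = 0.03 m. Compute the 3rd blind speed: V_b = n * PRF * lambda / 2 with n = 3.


V_blind = 3 * 2525 * 0.03 / 2 = 113.6 m/s

113.6 m/s


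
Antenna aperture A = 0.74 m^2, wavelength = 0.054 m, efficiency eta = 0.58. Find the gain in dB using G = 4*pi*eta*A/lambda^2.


G_linear = 4*pi*0.58*0.74/0.054^2 = 1849.62
G_dB = 10*log10(1849.62) = 32.7 dB

32.7 dB


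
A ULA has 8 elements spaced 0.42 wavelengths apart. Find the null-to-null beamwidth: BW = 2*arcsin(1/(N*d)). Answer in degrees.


1/(N*d) = 1/(8*0.42) = 0.297619
BW = 2*arcsin(0.297619) = 34.6 degrees

34.6 degrees


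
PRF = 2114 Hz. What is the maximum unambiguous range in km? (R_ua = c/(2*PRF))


R_ua = 3e8 / (2 * 2114) = 70955.5 m = 71.0 km

71.0 km


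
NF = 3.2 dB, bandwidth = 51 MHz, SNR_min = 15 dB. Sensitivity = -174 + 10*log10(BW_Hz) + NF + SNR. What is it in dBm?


10*log10(51000000.0) = 77.08
S = -174 + 77.08 + 3.2 + 15 = -78.7 dBm

-78.7 dBm


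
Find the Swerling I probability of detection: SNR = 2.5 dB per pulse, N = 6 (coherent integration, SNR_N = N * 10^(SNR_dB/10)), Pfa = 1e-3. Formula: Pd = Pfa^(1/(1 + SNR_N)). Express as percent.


SNR_lin = 10^(2.5/10) = 1.77828
SNR_N = 6 * 1.77828 = 10.66968
1/(1 + SNR_N) = 1/11.66968 = 0.0856922
Pd = (1e-3)^0.0856922 = 0.55325
Pd = 55.3%

55.3%


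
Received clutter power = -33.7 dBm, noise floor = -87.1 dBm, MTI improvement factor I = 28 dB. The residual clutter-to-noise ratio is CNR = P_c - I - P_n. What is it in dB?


CNR = -33.7 - 28 - (-87.1) = 25.4 dB

25.4 dB


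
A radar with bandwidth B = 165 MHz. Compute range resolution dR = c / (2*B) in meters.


dR = 3e8 / (2 * 165000000.0) = 0.91 m

0.91 m


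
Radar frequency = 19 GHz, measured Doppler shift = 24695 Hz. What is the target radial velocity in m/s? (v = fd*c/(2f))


v = 24695 * 3e8 / (2 * 19000000000.0) = 195.0 m/s

195.0 m/s


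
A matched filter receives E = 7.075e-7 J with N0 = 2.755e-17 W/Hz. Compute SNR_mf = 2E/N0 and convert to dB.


SNR_lin = 2 * 7.075e-7 / 2.755e-17 = 5.136e10
SNR_dB = 10*log10(5.136e10) = 107.1 dB

107.1 dB


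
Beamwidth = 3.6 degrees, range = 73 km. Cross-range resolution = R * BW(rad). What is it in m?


BW_rad = 0.062831853
CR = 73000 * 0.062831853 = 4586.7 m

4586.7 m


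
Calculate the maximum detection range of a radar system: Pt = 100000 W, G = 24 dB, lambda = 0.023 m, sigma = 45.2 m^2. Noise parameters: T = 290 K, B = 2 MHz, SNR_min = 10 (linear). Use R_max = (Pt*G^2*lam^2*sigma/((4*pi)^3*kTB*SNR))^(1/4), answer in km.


G_lin = 10^(24/10) = 251.188643
R^4 = 100000 * 251.188643^2 * 0.023^2 * 45.2 / ((4*pi)^3 * 1.38e-23 * 290 * 2000000.0 * 10)
R^4 = 9.49855e17 m^4
R_max = (9.49855e17)^(1/4) = 31218.7 m = 31.2 km

31.2 km


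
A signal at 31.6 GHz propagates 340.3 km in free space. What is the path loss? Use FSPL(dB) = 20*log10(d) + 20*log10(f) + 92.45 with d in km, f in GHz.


20*log10(340.3) = 50.64
20*log10(31.6) = 29.99
FSPL = 173.1 dB

173.1 dB


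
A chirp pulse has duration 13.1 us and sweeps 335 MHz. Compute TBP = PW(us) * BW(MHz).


TBP = 13.1 * 335 = 4388.5

4388.5


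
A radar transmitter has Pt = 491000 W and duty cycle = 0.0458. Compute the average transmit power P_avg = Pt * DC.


P_avg = 491000 * 0.0458 = 22487.8 W

22487.8 W


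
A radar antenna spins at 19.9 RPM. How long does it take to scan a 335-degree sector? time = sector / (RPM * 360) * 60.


t = 335 / (19.9 * 360) * 60 = 2.81 s

2.81 s


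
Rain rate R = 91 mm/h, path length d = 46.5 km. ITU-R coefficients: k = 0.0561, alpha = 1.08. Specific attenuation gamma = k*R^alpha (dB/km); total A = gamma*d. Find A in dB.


gamma = 0.0561 * 91^1.08 = 7.32365 dB/km
A = 7.32365 * 46.5 = 340.55 dB

340.55 dB


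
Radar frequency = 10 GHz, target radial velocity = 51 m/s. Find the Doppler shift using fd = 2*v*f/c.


fd = 2 * 51 * 10000000000.0 / 3e8 = 3400.0 Hz

3400.0 Hz


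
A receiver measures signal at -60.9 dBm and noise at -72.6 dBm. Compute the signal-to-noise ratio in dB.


SNR = -60.9 - (-72.6) = 11.7 dB

11.7 dB


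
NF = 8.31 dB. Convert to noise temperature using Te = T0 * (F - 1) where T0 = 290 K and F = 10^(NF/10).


NF_lin = 10^(8.31/10) = 6.776415
Te = 290 * (6.776415 - 1) = 1675.2 K

1675.2 K


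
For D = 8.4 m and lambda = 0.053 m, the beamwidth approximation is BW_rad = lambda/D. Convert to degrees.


BW_rad = 0.053 / 8.4 = 0.00631
BW_deg = 0.36 degrees

0.36 degrees


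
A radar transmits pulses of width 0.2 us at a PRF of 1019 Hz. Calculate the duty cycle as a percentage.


DC = 0.2e-6 * 1019 * 100 = 0.02%

0.02%


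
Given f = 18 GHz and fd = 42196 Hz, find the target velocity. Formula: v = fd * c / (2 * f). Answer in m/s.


v = 42196 * 3e8 / (2 * 18000000000.0) = 351.6 m/s

351.6 m/s


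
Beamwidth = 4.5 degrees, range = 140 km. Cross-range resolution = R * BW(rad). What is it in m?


BW_rad = 0.078539816
CR = 140000 * 0.078539816 = 10995.6 m

10995.6 m


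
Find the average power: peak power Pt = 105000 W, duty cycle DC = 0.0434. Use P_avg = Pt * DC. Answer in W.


P_avg = 105000 * 0.0434 = 4557.0 W

4557.0 W


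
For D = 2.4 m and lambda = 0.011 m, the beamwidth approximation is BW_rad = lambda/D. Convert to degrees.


BW_rad = 0.011 / 2.4 = 0.004583
BW_deg = 0.26 degrees

0.26 degrees


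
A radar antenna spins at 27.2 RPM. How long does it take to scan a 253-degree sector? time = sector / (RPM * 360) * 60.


t = 253 / (27.2 * 360) * 60 = 1.55 s

1.55 s


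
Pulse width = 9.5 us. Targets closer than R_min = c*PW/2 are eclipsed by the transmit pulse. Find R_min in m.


R_min = 3e8 * 9.5e-6 / 2 = 1425.0 m

1425.0 m


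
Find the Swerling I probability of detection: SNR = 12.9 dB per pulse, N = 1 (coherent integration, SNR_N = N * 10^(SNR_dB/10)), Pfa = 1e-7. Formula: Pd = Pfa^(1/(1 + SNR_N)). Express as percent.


SNR_lin = 10^(12.9/10) = 19.49845
SNR_N = 1 * 19.49845 = 19.49845
1/(1 + SNR_N) = 1/20.49845 = 0.0487842
Pd = (1e-7)^0.0487842 = 0.45552
Pd = 45.6%

45.6%


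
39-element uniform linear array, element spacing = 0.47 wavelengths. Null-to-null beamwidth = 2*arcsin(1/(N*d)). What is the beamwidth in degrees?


1/(N*d) = 1/(39*0.47) = 0.054555
BW = 2*arcsin(0.054555) = 6.3 degrees

6.3 degrees


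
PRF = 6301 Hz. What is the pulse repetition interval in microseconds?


PRI = 1/6301 = 0.000158705 s = 158.7 us

158.7 us


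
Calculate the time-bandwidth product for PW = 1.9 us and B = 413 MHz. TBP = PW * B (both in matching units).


TBP = 1.9 * 413 = 784.7

784.7


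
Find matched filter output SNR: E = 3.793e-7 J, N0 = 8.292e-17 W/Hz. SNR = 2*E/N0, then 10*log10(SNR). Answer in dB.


SNR_lin = 2 * 3.793e-7 / 8.292e-17 = 9.149e9
SNR_dB = 10*log10(9.149e9) = 99.6 dB

99.6 dB


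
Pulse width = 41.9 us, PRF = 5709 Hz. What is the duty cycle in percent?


DC = 41.9e-6 * 5709 * 100 = 23.92%

23.92%


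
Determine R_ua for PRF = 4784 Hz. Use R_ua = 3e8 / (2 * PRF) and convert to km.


R_ua = 3e8 / (2 * 4784) = 31354.5 m = 31.4 km

31.4 km


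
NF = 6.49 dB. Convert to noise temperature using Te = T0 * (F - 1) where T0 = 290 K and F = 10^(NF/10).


NF_lin = 10^(6.49/10) = 4.456562
Te = 290 * (4.456562 - 1) = 1002.4 K

1002.4 K


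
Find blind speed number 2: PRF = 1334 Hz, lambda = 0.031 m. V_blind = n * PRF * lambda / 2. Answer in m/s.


V_blind = 2 * 1334 * 0.031 / 2 = 41.4 m/s

41.4 m/s


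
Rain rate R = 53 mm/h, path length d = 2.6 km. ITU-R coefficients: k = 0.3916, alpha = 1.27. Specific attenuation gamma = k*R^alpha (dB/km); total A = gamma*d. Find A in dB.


gamma = 0.3916 * 53^1.27 = 60.627971 dB/km
A = 60.627971 * 2.6 = 157.63 dB

157.63 dB


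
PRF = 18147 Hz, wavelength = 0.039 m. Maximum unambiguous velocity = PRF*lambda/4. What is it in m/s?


V_ua = 18147 * 0.039 / 4 = 176.9 m/s

176.9 m/s


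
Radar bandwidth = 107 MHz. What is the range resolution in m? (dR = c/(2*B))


dR = 3e8 / (2 * 107000000.0) = 1.4 m

1.4 m


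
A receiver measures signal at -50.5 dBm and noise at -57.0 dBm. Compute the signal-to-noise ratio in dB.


SNR = -50.5 - (-57.0) = 6.5 dB

6.5 dB


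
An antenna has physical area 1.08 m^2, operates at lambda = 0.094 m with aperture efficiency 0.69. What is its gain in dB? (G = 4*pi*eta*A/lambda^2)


G_linear = 4*pi*0.69*1.08/0.094^2 = 1059.81
G_dB = 10*log10(1059.81) = 30.3 dB

30.3 dB


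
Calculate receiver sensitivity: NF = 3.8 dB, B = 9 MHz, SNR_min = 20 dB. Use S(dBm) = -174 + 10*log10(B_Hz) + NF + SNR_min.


10*log10(9000000.0) = 69.54
S = -174 + 69.54 + 3.8 + 20 = -80.7 dBm

-80.7 dBm


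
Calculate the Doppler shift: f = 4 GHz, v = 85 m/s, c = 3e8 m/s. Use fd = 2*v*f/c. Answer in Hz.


fd = 2 * 85 * 4000000000.0 / 3e8 = 2266.7 Hz

2266.7 Hz


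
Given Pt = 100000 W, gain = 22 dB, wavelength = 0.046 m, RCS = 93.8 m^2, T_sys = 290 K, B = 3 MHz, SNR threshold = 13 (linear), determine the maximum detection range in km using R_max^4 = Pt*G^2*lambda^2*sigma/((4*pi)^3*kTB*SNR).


G_lin = 10^(22/10) = 158.489319
R^4 = 100000 * 158.489319^2 * 0.046^2 * 93.8 / ((4*pi)^3 * 1.38e-23 * 290 * 3000000.0 * 13)
R^4 = 1.60971e18 m^4
R_max = (1.60971e18)^(1/4) = 35619.4 m = 35.6 km

35.6 km


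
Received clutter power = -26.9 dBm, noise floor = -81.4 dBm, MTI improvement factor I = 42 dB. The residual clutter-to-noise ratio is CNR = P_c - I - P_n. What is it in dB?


CNR = -26.9 - 42 - (-81.4) = 12.5 dB

12.5 dB


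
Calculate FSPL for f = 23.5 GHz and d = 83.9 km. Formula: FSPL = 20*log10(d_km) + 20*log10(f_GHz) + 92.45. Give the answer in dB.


20*log10(83.9) = 38.48
20*log10(23.5) = 27.42
FSPL = 158.3 dB

158.3 dB


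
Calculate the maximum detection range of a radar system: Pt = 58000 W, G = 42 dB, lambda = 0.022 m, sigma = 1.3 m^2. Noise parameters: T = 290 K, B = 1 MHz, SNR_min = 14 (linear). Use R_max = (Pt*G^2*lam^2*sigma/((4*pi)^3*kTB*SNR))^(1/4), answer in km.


G_lin = 10^(42/10) = 15848.931925
R^4 = 58000 * 15848.931925^2 * 0.022^2 * 1.3 / ((4*pi)^3 * 1.38e-23 * 290 * 1000000.0 * 14)
R^4 = 8.24484e19 m^4
R_max = (8.24484e19)^(1/4) = 95289.6 m = 95.3 km

95.3 km


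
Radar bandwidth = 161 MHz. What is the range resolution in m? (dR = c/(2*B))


dR = 3e8 / (2 * 161000000.0) = 0.93 m

0.93 m


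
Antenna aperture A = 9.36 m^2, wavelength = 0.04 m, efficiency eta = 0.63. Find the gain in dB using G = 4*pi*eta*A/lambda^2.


G_linear = 4*pi*0.63*9.36/0.04^2 = 46313.36
G_dB = 10*log10(46313.36) = 46.7 dB

46.7 dB


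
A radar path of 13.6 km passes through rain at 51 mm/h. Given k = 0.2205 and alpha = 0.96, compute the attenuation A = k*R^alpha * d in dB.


gamma = 0.2205 * 51^0.96 = 9.608951 dB/km
A = 9.608951 * 13.6 = 130.68 dB

130.68 dB


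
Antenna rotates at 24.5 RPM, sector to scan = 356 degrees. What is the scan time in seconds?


t = 356 / (24.5 * 360) * 60 = 2.42 s

2.42 s


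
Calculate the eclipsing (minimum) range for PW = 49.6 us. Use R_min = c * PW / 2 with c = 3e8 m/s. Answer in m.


R_min = 3e8 * 49.6e-6 / 2 = 7440.0 m

7440.0 m


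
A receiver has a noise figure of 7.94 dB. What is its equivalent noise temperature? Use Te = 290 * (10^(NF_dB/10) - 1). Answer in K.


NF_lin = 10^(7.94/10) = 6.223003
Te = 290 * (6.223003 - 1) = 1514.7 K

1514.7 K


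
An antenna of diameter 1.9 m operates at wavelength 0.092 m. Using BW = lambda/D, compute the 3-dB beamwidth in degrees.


BW_rad = 0.092 / 1.9 = 0.048421
BW_deg = 2.77 degrees

2.77 degrees


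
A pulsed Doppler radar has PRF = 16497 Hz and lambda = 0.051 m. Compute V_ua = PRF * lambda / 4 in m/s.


V_ua = 16497 * 0.051 / 4 = 210.3 m/s

210.3 m/s


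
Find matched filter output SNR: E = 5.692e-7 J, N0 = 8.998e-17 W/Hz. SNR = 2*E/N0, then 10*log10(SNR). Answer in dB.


SNR_lin = 2 * 5.692e-7 / 8.998e-17 = 1.265e10
SNR_dB = 10*log10(1.265e10) = 101.0 dB

101.0 dB


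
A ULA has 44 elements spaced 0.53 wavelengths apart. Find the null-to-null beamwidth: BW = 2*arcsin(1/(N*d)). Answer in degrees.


1/(N*d) = 1/(44*0.53) = 0.042882
BW = 2*arcsin(0.042882) = 4.9 degrees

4.9 degrees


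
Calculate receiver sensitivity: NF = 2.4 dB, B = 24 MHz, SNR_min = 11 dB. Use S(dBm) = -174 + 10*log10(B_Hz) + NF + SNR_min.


10*log10(24000000.0) = 73.8
S = -174 + 73.8 + 2.4 + 11 = -86.8 dBm

-86.8 dBm


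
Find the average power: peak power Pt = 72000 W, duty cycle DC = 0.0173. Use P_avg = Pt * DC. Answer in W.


P_avg = 72000 * 0.0173 = 1245.6 W

1245.6 W


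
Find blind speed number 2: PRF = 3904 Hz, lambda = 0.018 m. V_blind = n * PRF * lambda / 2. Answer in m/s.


V_blind = 2 * 3904 * 0.018 / 2 = 70.3 m/s

70.3 m/s


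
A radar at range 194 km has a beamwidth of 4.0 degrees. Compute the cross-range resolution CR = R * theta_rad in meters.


BW_rad = 0.06981317
CR = 194000 * 0.06981317 = 13543.8 m

13543.8 m


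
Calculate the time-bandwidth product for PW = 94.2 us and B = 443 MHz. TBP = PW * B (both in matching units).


TBP = 94.2 * 443 = 41730.6

41730.6


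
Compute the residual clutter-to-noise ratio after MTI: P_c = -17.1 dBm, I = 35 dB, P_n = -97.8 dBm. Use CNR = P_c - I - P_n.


CNR = -17.1 - 35 - (-97.8) = 45.7 dB

45.7 dB


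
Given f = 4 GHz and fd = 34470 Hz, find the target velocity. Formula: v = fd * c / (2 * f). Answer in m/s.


v = 34470 * 3e8 / (2 * 4000000000.0) = 1292.6 m/s

1292.6 m/s


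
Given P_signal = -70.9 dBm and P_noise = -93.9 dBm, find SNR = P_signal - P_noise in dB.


SNR = -70.9 - (-93.9) = 23.0 dB

23.0 dB


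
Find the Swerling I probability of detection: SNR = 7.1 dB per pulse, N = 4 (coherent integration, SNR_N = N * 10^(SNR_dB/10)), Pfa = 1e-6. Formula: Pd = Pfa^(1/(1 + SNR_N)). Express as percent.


SNR_lin = 10^(7.1/10) = 5.12861
SNR_N = 4 * 5.12861 = 20.51444
1/(1 + SNR_N) = 1/21.51444 = 0.0464804
Pd = (1e-6)^0.0464804 = 0.52616
Pd = 52.6%

52.6%


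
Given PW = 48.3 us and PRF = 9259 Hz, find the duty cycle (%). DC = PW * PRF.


DC = 48.3e-6 * 9259 * 100 = 44.72%

44.72%


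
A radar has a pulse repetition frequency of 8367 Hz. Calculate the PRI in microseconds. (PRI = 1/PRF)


PRI = 1/8367 = 0.0001195172 s = 119.5 us

119.5 us


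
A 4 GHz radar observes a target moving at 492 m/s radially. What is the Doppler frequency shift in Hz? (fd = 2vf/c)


fd = 2 * 492 * 4000000000.0 / 3e8 = 13120.0 Hz

13120.0 Hz


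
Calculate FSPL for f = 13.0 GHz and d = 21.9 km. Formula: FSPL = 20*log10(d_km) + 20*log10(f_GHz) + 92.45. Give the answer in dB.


20*log10(21.9) = 26.81
20*log10(13.0) = 22.28
FSPL = 141.5 dB

141.5 dB


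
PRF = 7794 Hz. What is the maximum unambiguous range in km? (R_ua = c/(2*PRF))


R_ua = 3e8 / (2 * 7794) = 19245.6 m = 19.2 km

19.2 km


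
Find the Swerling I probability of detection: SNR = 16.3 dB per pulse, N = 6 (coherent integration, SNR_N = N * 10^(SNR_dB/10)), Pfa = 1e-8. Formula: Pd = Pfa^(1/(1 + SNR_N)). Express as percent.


SNR_lin = 10^(16.3/10) = 42.65795
SNR_N = 6 * 42.65795 = 255.9477
1/(1 + SNR_N) = 1/256.9477 = 0.0038918
Pd = (1e-8)^0.0038918 = 0.93082
Pd = 93.1%

93.1%


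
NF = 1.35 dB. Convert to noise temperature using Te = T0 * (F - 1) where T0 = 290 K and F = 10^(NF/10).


NF_lin = 10^(1.35/10) = 1.364583
Te = 290 * (1.364583 - 1) = 105.7 K

105.7 K


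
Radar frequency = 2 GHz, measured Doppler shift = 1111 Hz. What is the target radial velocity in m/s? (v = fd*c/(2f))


v = 1111 * 3e8 / (2 * 2000000000.0) = 83.3 m/s

83.3 m/s


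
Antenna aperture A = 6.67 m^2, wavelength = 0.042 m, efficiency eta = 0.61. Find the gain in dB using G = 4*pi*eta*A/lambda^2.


G_linear = 4*pi*0.61*6.67/0.042^2 = 28984.58
G_dB = 10*log10(28984.58) = 44.6 dB

44.6 dB


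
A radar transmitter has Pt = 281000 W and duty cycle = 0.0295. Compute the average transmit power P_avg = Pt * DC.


P_avg = 281000 * 0.0295 = 8289.5 W

8289.5 W


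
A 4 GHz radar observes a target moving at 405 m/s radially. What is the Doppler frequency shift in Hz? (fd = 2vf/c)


fd = 2 * 405 * 4000000000.0 / 3e8 = 10800.0 Hz

10800.0 Hz


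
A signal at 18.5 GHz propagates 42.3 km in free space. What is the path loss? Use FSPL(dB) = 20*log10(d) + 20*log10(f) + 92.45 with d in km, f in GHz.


20*log10(42.3) = 32.53
20*log10(18.5) = 25.34
FSPL = 150.3 dB

150.3 dB


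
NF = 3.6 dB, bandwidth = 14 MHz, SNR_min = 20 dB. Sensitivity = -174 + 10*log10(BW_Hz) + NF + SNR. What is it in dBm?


10*log10(14000000.0) = 71.46
S = -174 + 71.46 + 3.6 + 20 = -78.9 dBm

-78.9 dBm


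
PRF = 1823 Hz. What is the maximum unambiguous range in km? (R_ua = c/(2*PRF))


R_ua = 3e8 / (2 * 1823) = 82282.0 m = 82.3 km

82.3 km


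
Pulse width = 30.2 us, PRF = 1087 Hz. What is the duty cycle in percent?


DC = 30.2e-6 * 1087 * 100 = 3.28%

3.28%


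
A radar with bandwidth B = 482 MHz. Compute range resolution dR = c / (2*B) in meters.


dR = 3e8 / (2 * 482000000.0) = 0.31 m

0.31 m


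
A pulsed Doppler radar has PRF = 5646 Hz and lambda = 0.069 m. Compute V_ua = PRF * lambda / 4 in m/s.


V_ua = 5646 * 0.069 / 4 = 97.4 m/s

97.4 m/s


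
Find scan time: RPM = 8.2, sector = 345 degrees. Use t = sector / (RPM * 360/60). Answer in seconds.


t = 345 / (8.2 * 360) * 60 = 7.01 s

7.01 s


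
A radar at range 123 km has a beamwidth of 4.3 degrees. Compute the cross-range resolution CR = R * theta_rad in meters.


BW_rad = 0.075049158
CR = 123000 * 0.075049158 = 9231.0 m

9231.0 m
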